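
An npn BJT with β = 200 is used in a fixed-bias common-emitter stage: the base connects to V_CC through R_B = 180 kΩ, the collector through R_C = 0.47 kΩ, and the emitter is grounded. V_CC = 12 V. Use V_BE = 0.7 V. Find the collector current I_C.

Base loop: V_CC = I_B·R_B + V_BE, so I_B = (12 − 0.7)/180 kΩ = 0.0628 mA.
In the active region I_C = β·I_B = 200 × 0.0628 = 12.6 mA.
Collector loop: V_CE = V_CC − I_C·R_C = 12 − 12.6×0.47 = 6.1 V.
Since V_CE = 6.1 V > V_CE(sat) ≈ 0.2 V, the transistor is in the active region as assumed.

I_C ≈ 13 mA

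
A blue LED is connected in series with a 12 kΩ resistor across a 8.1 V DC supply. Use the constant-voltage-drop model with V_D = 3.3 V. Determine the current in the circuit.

I ≈ 0.4 mA

KVL around the loop: 8.1 = V_D + I·R = 3.3 + I × 12 kΩ.
So I = (8.1 − 3.3) / 12 kΩ = 4.8 / 12 = 0.4 mA.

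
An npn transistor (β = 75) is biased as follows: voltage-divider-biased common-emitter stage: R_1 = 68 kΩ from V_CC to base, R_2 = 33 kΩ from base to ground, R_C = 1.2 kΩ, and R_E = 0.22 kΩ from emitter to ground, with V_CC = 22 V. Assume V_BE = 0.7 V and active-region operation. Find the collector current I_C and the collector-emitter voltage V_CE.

Thevenize the base divider: V_Th = V_CC·R_2/(R_1+R_2) = 22×33/101 = 7.19 V, R_Th = R_1‖R_2 = 22.2 kΩ.
Base-emitter loop: V_Th = I_B·R_Th + V_BE + (β+1)I_B·R_E, so I_B = (7.19 − 0.7) / (22.2 + 76×0.22) = 0.167 mA.
I_C = β·I_B = 75×0.167 = 12.5 mA, and I_E = (β+1)I_B = 12.7 mA.
V_CE = V_CC − I_C·R_C − I_E·R_E = 22 − 12.5×1.2 − 12.7×0.22 = 4.22 V.
V_CE = 4.22 V > 0.2 V confirms active-region operation.

I_C ≈ 12 mA, V_CE ≈ 4.2 V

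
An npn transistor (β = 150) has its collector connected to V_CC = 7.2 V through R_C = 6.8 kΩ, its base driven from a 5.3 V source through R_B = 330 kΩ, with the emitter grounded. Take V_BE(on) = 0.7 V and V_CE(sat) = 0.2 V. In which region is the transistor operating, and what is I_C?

Assume active: I_B = (5.3 − 0.7)/330 = 0.0139 mA, giving I_C = β·I_B = 2.09 mA.
But then V_CE = 7.2 − 2.09×6.8 = -7.02 V < V_CE(sat) = 0.2 V — impossible in the active region.
So the transistor is saturated. With V_CE = 0.2 V, I_C = (V_CC − 0.2)/R_C = 7/6.8 = 1.03 mA.
Check: β·I_B = 2.09 mA > I_C = 1.03 mA, confirming saturation.

saturation; I_C ≈ 1 mA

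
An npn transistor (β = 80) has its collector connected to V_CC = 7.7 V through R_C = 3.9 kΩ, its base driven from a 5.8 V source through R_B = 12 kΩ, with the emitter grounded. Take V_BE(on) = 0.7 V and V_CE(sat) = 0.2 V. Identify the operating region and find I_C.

saturation; I_C ≈ 1.9 mA

Assume active: I_B = (5.8 − 0.7)/12 = 0.425 mA, giving I_C = β·I_B = 34 mA.
But then V_CE = 7.7 − 34×3.9 = -125 V < V_CE(sat) = 0.2 V — impossible in the active region.
So the transistor is saturated. With V_CE = 0.2 V, I_C = (V_CC − 0.2)/R_C = 7.5/3.9 = 1.92 mA.
Check: β·I_B = 34 mA > I_C = 1.92 mA, confirming saturation.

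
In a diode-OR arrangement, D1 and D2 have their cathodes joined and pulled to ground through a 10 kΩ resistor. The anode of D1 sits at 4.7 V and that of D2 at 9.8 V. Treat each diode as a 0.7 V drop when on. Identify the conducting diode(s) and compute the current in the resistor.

Only D2 conducts; I_R ≈ 0.91 mA

Assume both conduct. Then node N would need to be at both 4.7−0.7 = 4 V and 9.8−0.7 = 9.1 V, which is impossible.
Assume only D2 conducts: V_N = 9.8 − 0.7 = 9.1 V, so I_R = 9.1/10 = 0.91 mA.
Check D1: its anode-to-cathode voltage is 4.7 − 9.1 = -4.4 V < 0.7 V, so it is off. The assumption is consistent.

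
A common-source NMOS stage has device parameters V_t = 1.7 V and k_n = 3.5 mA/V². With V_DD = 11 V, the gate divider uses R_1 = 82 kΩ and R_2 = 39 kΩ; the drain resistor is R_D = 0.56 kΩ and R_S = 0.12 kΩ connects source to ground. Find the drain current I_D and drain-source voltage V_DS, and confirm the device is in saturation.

V_G = V_DD·R_2/(R_1+R_2) = 11×39/121 = 3.55 V.
Assume saturation: I_D = (k_n/2)(V_GS − V_t)² with V_GS = V_G − I_D·R_S = 3.55 − 0.12·I_D.
Substituting gives 0.0252·I_D² − 1.78·I_D + 5.96 = 0, with roots I_D = 3.53 or 66.9 mA.
The root I_D = 66.9 mA gives V_GS = -4.48 V ≤ V_t, so take I_D = 3.53 mA.
Then V_GS = 3.12 V and V_DS = V_DD − I_D(R_D+R_S) = 11 − 3.53×0.68 = 8.6 V.
Saturation requires V_DS ≥ V_GS − V_t = 1.42 V; 8.6 ≥ 1.42 ✓.

I_D ≈ 3.5 mA, V_DS ≈ 8.6 V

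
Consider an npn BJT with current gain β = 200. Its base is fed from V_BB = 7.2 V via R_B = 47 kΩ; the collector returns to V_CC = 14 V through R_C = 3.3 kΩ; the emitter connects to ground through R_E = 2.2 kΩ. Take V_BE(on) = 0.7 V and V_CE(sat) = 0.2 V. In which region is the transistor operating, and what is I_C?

Assume active: I_B = (7.2 − 0.7)/(47 + 201×2.2) = 0.0133 mA, I_C = β·I_B = 2.66 mA.
Then V_CE = 14 − 2.66×3.3 − 2.67×2.2 = -0.645 V < 0.2 V — the active assumption fails.
Re-solve with V_CE = 0.2 V. KCL at the emitter: V_E/R_E = (V_BB−0.7−V_E)/R_B + (V_CC−0.2−V_E)/R_C, giving V_E = 5.55 V.
I_C = (V_CC − 0.2 − V_E)/R_C = (13.8 − 5.55)/3.3 = 2.5 mA.
Check: I_B = (6.5 − 5.55)/47 = 0.0203 mA, and β·I_B = 4.06 mA > I_C, confirming saturation.

saturation; I_C ≈ 2.5 mA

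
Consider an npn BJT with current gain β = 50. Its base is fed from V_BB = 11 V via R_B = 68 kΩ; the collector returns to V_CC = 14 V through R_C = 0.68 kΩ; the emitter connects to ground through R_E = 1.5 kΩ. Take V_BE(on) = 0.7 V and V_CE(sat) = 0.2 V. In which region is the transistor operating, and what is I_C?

active; I_C ≈ 3.6 mA

Assume active. Base-emitter loop: I_B = (V_BB − V_BE)/(R_B + (β+1)R_E) = (11 − 0.7)/(68 + 51×1.5) = 0.0713 mA.
I_C = β·I_B = 50×0.0713 = 3.56 mA.
V_CE = V_CC − I_C·R_C − I_E·R_E = 14 − 3.56×0.68 − 3.64×1.5 = 6.12 V > V_CE(sat), so the active-region assumption holds.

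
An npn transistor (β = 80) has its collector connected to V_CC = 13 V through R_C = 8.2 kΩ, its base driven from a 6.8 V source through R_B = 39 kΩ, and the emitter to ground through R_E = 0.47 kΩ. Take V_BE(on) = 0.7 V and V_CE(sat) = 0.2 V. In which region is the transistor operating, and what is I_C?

Assume active: I_B = (6.8 − 0.7)/(39 + 81×0.47) = 0.0791 mA, I_C = β·I_B = 6.33 mA.
Then V_CE = 13 − 6.33×8.2 − 6.41×0.47 = -41.9 V < 0.2 V — the active assumption fails.
Re-solve with V_CE = 0.2 V. KCL at the emitter: V_E/R_E = (V_BB−0.7−V_E)/R_B + (V_CC−0.2−V_E)/R_C, giving V_E = 0.755 V.
I_C = (V_CC − 0.2 − V_E)/R_C = (12.8 − 0.755)/8.2 = 1.47 mA.
Check: I_B = (6.1 − 0.755)/39 = 0.137 mA, and β·I_B = 11 mA > I_C, confirming saturation.

saturation; I_C ≈ 1.5 mA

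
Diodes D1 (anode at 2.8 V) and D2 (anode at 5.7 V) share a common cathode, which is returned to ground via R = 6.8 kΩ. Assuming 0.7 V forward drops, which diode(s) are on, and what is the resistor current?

Assume both conduct. Then node N would need to be at both 2.8−0.7 = 2.1 V and 5.7−0.7 = 5 V, which is impossible.
Assume only D2 conducts: V_N = 5.7 − 0.7 = 5 V, so I_R = 5/6.8 = 0.735 mA.
Check D1: its anode-to-cathode voltage is 2.8 − 5 = -2.2 V < 0.7 V, so it is off. The assumption is consistent.

Only D2 conducts; I_R ≈ 0.74 mA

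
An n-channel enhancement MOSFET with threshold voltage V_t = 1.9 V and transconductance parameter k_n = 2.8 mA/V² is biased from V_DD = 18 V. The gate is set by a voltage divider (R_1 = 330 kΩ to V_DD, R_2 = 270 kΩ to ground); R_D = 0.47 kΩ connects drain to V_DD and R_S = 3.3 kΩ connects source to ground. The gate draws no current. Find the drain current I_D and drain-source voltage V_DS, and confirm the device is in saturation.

V_G = V_DD·R_2/(R_1+R_2) = 18×270/600 = 8.1 V.
Assume saturation: I_D = (k_n/2)(V_GS − V_t)² with V_GS = V_G − I_D·R_S = 8.1 − 3.3·I_D.
Substituting gives 15.2·I_D² − 58.3·I_D + 53.8 = 0, with roots I_D = 1.56 or 2.26 mA.
The root I_D = 2.26 mA gives V_GS = 0.628 V ≤ V_t, so take I_D = 1.56 mA.
Then V_GS = 2.96 V and V_DS = V_DD − I_D(R_D+R_S) = 18 − 1.56×3.77 = 12.1 V.
Saturation requires V_DS ≥ V_GS − V_t = 1.06 V; 12.1 ≥ 1.06 ✓.

I_D ≈ 1.6 mA, V_DS ≈ 12 V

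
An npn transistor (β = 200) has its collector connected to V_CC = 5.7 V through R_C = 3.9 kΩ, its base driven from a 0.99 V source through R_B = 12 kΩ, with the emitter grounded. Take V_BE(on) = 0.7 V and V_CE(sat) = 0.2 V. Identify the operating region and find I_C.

Assume active: I_B = (0.99 − 0.7)/12 = 0.0242 mA, giving I_C = β·I_B = 4.83 mA.
But then V_CE = 5.7 − 4.83×3.9 = -13.2 V < V_CE(sat) = 0.2 V — impossible in the active region.
So the transistor is saturated. With V_CE = 0.2 V, I_C = (V_CC − 0.2)/R_C = 5.5/3.9 = 1.41 mA.
Check: β·I_B = 4.83 mA > I_C = 1.41 mA, confirming saturation.

saturation; I_C ≈ 1.4 mA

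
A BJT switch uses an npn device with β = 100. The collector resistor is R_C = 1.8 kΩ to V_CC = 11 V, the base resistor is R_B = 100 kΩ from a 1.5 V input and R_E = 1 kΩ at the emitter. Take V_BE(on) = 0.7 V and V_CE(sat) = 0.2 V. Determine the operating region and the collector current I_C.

Assume active. Base-emitter loop: I_B = (V_BB − V_BE)/(R_B + (β+1)R_E) = (1.5 − 0.7)/(100 + 101×1) = 0.00398 mA.
I_C = β·I_B = 100×0.00398 = 0.398 mA.
V_CE = V_CC − I_C·R_C − I_E·R_E = 11 − 0.398×1.8 − 0.402×1 = 9.88 V > V_CE(sat), so the active-region assumption holds.

active; I_C ≈ 0.4 mA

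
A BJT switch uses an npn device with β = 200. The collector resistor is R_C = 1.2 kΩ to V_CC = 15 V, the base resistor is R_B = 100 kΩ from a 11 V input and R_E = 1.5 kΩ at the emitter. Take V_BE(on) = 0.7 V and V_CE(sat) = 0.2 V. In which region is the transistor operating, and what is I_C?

active; I_C ≈ 5.1 mA

Assume active. Base-emitter loop: I_B = (V_BB − V_BE)/(R_B + (β+1)R_E) = (11 − 0.7)/(100 + 201×1.5) = 0.0257 mA.
I_C = β·I_B = 200×0.0257 = 5.13 mA.
V_CE = V_CC − I_C·R_C − I_E·R_E = 15 − 5.13×1.2 − 5.16×1.5 = 1.11 V > V_CE(sat), so the active-region assumption holds.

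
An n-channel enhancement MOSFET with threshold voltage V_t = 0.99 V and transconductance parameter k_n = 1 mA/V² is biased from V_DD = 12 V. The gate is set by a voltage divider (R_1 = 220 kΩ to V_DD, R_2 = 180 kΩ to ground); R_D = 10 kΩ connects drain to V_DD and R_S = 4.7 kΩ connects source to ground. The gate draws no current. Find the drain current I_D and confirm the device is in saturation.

V_G = V_DD·R_2/(R_1+R_2) = 12×180/400 = 5.4 V.
Assume saturation: I_D = (k_n/2)(V_GS − V_t)² with V_GS = V_G − I_D·R_S = 5.4 − 4.7·I_D.
Substituting gives 11·I_D² − 21.7·I_D + 9.72 = 0, with roots I_D = 0.689 or 1.28 mA.
The root I_D = 1.28 mA gives V_GS = -0.609 V ≤ V_t, so take I_D = 0.689 mA.
Then V_GS = 2.16 V and V_DS = V_DD − I_D(R_D+R_S) = 12 − 0.689×14.7 = 1.88 V.
Saturation requires V_DS ≥ V_GS − V_t = 1.17 V; 1.88 ≥ 1.17 ✓.

I_D ≈ 0.69 mA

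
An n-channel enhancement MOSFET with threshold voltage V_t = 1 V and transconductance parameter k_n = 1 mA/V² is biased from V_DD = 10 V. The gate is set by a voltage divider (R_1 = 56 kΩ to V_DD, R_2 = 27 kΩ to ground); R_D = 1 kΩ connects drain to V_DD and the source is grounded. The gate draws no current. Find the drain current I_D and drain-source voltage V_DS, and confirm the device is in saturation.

I_D ≈ 2.5 mA, V_DS ≈ 7.5 V

V_G = V_DD·R_2/(R_1+R_2) = 10×27/83 = 3.25 V. With the source grounded, V_GS = V_G = 3.25 V.
Assume saturation: I_D = (k_n/2)(V_GS − V_t)² = (1/2)×(3.25 − 1)² = 0.5×2.25² = 2.54 mA.
V_DS = V_DD − I_D·R_D = 10 − 2.54×1 = 7.46 V.
Saturation requires V_DS ≥ V_GS − V_t = 2.25 V; 7.46 ≥ 2.25 ✓.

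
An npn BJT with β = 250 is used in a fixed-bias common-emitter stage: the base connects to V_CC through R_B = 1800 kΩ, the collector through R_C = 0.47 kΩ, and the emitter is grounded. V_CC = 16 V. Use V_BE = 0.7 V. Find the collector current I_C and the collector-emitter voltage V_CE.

I_C ≈ 2.1 mA, V_CE ≈ 15 V

Base loop: V_CC = I_B·R_B + V_BE, so I_B = (16 − 0.7)/1800 kΩ = 0.0085 mA.
In the active region I_C = β·I_B = 250 × 0.0085 = 2.12 mA.
Collector loop: V_CE = V_CC − I_C·R_C = 16 − 2.12×0.47 = 15 V.
Since V_CE = 15 V > V_CE(sat) ≈ 0.2 V, the transistor is in the active region as assumed.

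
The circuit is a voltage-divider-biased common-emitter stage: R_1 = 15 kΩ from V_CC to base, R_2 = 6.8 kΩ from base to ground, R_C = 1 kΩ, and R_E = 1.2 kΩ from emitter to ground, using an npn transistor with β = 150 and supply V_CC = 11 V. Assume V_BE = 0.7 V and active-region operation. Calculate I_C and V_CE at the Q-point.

Thevenize the base divider: V_Th = V_CC·R_2/(R_1+R_2) = 11×6.8/21.8 = 3.43 V, R_Th = R_1‖R_2 = 4.68 kΩ.
Base-emitter loop: V_Th = I_B·R_Th + V_BE + (β+1)I_B·R_E, so I_B = (3.43 − 0.7) / (4.68 + 151×1.2) = 0.0147 mA.
I_C = β·I_B = 150×0.0147 = 2.2 mA, and I_E = (β+1)I_B = 2.22 mA.
V_CE = V_CC − I_C·R_C − I_E·R_E = 11 − 2.2×1 − 2.22×1.2 = 6.13 V.
V_CE = 6.13 V > 0.2 V confirms active-region operation.

I_C ≈ 2.2 mA, V_CE ≈ 6.1 V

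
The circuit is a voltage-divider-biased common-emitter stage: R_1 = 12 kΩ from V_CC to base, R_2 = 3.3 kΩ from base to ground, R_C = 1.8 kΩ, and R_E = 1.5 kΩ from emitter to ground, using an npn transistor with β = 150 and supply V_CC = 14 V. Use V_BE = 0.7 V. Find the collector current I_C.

I_C ≈ 1.5 mA

Thevenize the base divider: V_Th = V_CC·R_2/(R_1+R_2) = 14×3.3/15.3 = 3.02 V, R_Th = R_1‖R_2 = 2.59 kΩ.
Base-emitter loop: V_Th = I_B·R_Th + V_BE + (β+1)I_B·R_E, so I_B = (3.02 − 0.7) / (2.59 + 151×1.5) = 0.0101 mA.
I_C = β·I_B = 150×0.0101 = 1.52 mA, and I_E = (β+1)I_B = 1.53 mA.
V_CE = V_CC − I_C·R_C − I_E·R_E = 14 − 1.52×1.8 − 1.53×1.5 = 8.97 V.
V_CE = 8.97 V > 0.2 V confirms active-region operation.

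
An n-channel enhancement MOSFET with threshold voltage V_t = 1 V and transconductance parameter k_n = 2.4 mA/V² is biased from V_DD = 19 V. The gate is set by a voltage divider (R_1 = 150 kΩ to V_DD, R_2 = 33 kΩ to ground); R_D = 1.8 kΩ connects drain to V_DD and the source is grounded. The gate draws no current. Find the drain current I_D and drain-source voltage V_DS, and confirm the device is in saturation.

V_G = V_DD·R_2/(R_1+R_2) = 19×33/183 = 3.43 V. With the source grounded, V_GS = V_G = 3.43 V.
Assume saturation: I_D = (k_n/2)(V_GS − V_t)² = (2.4/2)×(3.43 − 1)² = 1.2×2.43² = 7.06 mA.
V_DS = V_DD − I_D·R_D = 19 − 7.06×1.8 = 6.28 V.
Saturation requires V_DS ≥ V_GS − V_t = 2.43 V; 6.28 ≥ 2.43 ✓.

I_D ≈ 7.1 mA, V_DS ≈ 6.3 V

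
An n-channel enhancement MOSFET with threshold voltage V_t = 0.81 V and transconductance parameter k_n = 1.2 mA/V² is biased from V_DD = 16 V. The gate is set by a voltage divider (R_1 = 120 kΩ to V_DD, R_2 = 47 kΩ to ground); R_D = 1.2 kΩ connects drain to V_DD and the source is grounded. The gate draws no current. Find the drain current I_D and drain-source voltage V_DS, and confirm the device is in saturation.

I_D ≈ 8.2 mA, V_DS ≈ 6.2 V

V_G = V_DD·R_2/(R_1+R_2) = 16×47/167 = 4.5 V. With the source grounded, V_GS = V_G = 4.5 V.
Assume saturation: I_D = (k_n/2)(V_GS − V_t)² = (1.2/2)×(4.5 − 0.81)² = 0.6×3.69² = 8.18 mA.
V_DS = V_DD − I_D·R_D = 16 − 8.18×1.2 = 6.18 V.
Saturation requires V_DS ≥ V_GS − V_t = 3.69 V; 6.18 ≥ 3.69 ✓.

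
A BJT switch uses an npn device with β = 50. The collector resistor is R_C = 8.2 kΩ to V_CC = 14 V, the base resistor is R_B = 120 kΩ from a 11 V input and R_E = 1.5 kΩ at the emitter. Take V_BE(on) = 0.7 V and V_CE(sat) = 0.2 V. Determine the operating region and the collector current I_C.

Assume active: I_B = (11 − 0.7)/(120 + 51×1.5) = 0.0524 mA, I_C = β·I_B = 2.62 mA.
Then V_CE = 14 − 2.62×8.2 − 2.67×1.5 = -11.5 V < 0.2 V — the active assumption fails.
Re-solve with V_CE = 0.2 V. KCL at the emitter: V_E/R_E = (V_BB−0.7−V_E)/R_B + (V_CC−0.2−V_E)/R_C, giving V_E = 2.22 V.
I_C = (V_CC − 0.2 − V_E)/R_C = (13.8 − 2.22)/8.2 = 1.41 mA.
Check: I_B = (10.3 − 2.22)/120 = 0.0673 mA, and β·I_B = 3.37 mA > I_C, confirming saturation.

saturation; I_C ≈ 1.4 mA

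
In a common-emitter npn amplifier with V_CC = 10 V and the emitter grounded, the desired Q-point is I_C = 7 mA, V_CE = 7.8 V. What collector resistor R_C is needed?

R_C ≈ 0.31 kΩ

Collector loop: V_CC = I_C·R_C + V_CE.
R_C = (V_CC − V_CE)/I_C = (10 − 7.8)/7 = 0.314 kΩ.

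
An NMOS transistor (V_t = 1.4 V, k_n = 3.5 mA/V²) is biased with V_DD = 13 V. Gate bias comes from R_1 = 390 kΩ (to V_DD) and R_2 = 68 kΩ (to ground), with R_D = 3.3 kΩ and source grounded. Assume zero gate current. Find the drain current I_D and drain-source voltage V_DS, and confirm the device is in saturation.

I_D ≈ 0.49 mA, V_DS ≈ 11 V

V_G = V_DD·R_2/(R_1+R_2) = 13×68/458 = 1.93 V. With the source grounded, V_GS = V_G = 1.93 V.
Assume saturation: I_D = (k_n/2)(V_GS − V_t)² = (3.5/2)×(1.93 − 1.4)² = 1.75×0.53² = 0.492 mA.
V_DS = V_DD − I_D·R_D = 13 − 0.492×3.3 = 11.4 V.
Saturation requires V_DS ≥ V_GS − V_t = 0.53 V; 11.4 ≥ 0.53 ✓.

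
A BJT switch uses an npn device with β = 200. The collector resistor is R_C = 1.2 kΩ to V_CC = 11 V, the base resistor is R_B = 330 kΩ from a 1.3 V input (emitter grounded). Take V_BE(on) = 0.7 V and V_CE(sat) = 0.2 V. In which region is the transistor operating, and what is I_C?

Assume active. Base-emitter loop: I_B = (V_BB − V_BE)/R_B = (1.3 − 0.7)/330 = 0.00182 mA.
I_C = β·I_B = 200×0.00182 = 0.364 mA.
V_CE = V_CC − I_C·R_C = 11 − 0.364×1.2 = 10.6 V > V_CE(sat), so the active-region assumption holds.

active; I_C ≈ 0.36 mA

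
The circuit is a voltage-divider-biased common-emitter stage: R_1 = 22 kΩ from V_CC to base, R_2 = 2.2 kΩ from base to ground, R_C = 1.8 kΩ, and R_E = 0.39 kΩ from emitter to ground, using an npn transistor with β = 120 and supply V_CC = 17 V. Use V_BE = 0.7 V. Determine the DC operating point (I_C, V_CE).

Thevenize the base divider: V_Th = V_CC·R_2/(R_1+R_2) = 17×2.2/24.2 = 1.55 V, R_Th = R_1‖R_2 = 2 kΩ.
Base-emitter loop: V_Th = I_B·R_Th + V_BE + (β+1)I_B·R_E, so I_B = (1.55 − 0.7) / (2 + 121×0.39) = 0.0172 mA.
I_C = β·I_B = 120×0.0172 = 2.06 mA, and I_E = (β+1)I_B = 2.08 mA.
V_CE = V_CC − I_C·R_C − I_E·R_E = 17 − 2.06×1.8 − 2.08×0.39 = 12.5 V.
V_CE = 12.5 V > 0.2 V confirms active-region operation.

I_C ≈ 2.1 mA, V_CE ≈ 12 V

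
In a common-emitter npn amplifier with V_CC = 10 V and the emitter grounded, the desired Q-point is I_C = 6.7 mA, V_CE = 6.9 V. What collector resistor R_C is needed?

Collector loop: V_CC = I_C·R_C + V_CE.
R_C = (V_CC − V_CE)/I_C = (10 − 6.9)/6.7 = 0.463 kΩ.

R_C ≈ 0.46 kΩ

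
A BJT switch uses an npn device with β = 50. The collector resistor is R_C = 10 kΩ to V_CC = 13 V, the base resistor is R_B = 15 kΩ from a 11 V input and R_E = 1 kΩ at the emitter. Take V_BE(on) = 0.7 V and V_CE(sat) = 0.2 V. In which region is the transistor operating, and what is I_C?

saturation; I_C ≈ 1.1 mA

Assume active: I_B = (11 − 0.7)/(15 + 51×1) = 0.156 mA, I_C = β·I_B = 7.8 mA.
Then V_CE = 13 − 7.8×10 − 7.96×1 = -73 V < 0.2 V — the active assumption fails.
Re-solve with V_CE = 0.2 V. KCL at the emitter: V_E/R_E = (V_BB−0.7−V_E)/R_B + (V_CC−0.2−V_E)/R_C, giving V_E = 1.69 V.
I_C = (V_CC − 0.2 − V_E)/R_C = (12.8 − 1.69)/10 = 1.11 mA.
Check: I_B = (10.3 − 1.69)/15 = 0.574 mA, and β·I_B = 28.7 mA > I_C, confirming saturation.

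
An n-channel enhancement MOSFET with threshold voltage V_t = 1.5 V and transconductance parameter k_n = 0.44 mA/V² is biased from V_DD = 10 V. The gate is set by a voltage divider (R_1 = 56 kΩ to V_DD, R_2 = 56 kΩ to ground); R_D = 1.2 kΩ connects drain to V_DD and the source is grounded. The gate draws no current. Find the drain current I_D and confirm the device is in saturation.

I_D ≈ 2.7 mA

V_G = V_DD·R_2/(R_1+R_2) = 10×56/112 = 5 V. With the source grounded, V_GS = V_G = 5 V.
Assume saturation: I_D = (k_n/2)(V_GS − V_t)² = (0.44/2)×(5 − 1.5)² = 0.22×3.5² = 2.7 mA.
V_DS = V_DD − I_D·R_D = 10 − 2.7×1.2 = 6.77 V.
Saturation requires V_DS ≥ V_GS − V_t = 3.5 V; 6.77 ≥ 3.5 ✓.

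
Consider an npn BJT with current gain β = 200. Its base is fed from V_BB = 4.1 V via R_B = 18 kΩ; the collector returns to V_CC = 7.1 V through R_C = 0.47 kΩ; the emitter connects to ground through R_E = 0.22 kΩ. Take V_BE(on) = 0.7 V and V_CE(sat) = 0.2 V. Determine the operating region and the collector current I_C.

saturation; I_C ≈ 10 mA

Assume active: I_B = (4.1 − 0.7)/(18 + 201×0.22) = 0.0546 mA, I_C = β·I_B = 10.9 mA.
Then V_CE = 7.1 − 10.9×0.47 − 11×0.22 = -0.453 V < 0.2 V — the active assumption fails.
Re-solve with V_CE = 0.2 V. KCL at the emitter: V_E/R_E = (V_BB−0.7−V_E)/R_B + (V_CC−0.2−V_E)/R_C, giving V_E = 2.21 V.
I_C = (V_CC − 0.2 − V_E)/R_C = (6.9 − 2.21)/0.47 = 9.98 mA.
Check: I_B = (3.4 − 2.21)/18 = 0.0661 mA, and β·I_B = 13.2 mA > I_C, confirming saturation.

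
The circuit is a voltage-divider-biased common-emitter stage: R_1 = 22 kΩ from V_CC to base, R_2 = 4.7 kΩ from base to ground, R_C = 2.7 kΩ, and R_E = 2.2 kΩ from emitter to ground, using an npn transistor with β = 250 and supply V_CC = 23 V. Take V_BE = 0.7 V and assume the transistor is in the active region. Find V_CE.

V_CE ≈ 16 V

Thevenize the base divider: V_Th = V_CC·R_2/(R_1+R_2) = 23×4.7/26.7 = 4.05 V, R_Th = R_1‖R_2 = 3.87 kΩ.
Base-emitter loop: V_Th = I_B·R_Th + V_BE + (β+1)I_B·R_E, so I_B = (4.05 − 0.7) / (3.87 + 251×2.2) = 0.00602 mA.
I_C = β·I_B = 250×0.00602 = 1.51 mA, and I_E = (β+1)I_B = 1.51 mA.
V_CE = V_CC − I_C·R_C − I_E·R_E = 23 − 1.51×2.7 − 1.51×2.2 = 15.6 V.
V_CE = 15.6 V > 0.2 V confirms active-region operation.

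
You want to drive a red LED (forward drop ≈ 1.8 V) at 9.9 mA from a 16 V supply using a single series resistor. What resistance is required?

R ≈ 1.4 kΩ

The resistor drops V_S − V_D = 16 − 1.8 = 14.2 V at 9.9 mA.
R = 14.2 V / 9.9 mA = 1.43 kΩ.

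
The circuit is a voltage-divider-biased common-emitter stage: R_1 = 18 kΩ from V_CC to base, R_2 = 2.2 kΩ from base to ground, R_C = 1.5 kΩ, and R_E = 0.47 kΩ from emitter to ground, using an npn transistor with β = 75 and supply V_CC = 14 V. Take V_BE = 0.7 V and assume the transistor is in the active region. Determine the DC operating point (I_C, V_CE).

Thevenize the base divider: V_Th = V_CC·R_2/(R_1+R_2) = 14×2.2/20.2 = 1.52 V, R_Th = R_1‖R_2 = 1.96 kΩ.
Base-emitter loop: V_Th = I_B·R_Th + V_BE + (β+1)I_B·R_E, so I_B = (1.52 − 0.7) / (1.96 + 76×0.47) = 0.0219 mA.
I_C = β·I_B = 75×0.0219 = 1.64 mA, and I_E = (β+1)I_B = 1.66 mA.
V_CE = V_CC − I_C·R_C − I_E·R_E = 14 − 1.64×1.5 − 1.66×0.47 = 10.8 V.
V_CE = 10.8 V > 0.2 V confirms active-region operation.

I_C ≈ 1.6 mA, V_CE ≈ 11 V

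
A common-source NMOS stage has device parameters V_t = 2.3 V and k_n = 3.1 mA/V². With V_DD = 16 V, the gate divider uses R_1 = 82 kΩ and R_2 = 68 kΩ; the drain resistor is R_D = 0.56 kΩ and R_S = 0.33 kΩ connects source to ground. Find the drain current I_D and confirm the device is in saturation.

I_D ≈ 8.1 mA

V_G = V_DD·R_2/(R_1+R_2) = 16×68/150 = 7.25 V.
Assume saturation: I_D = (k_n/2)(V_GS − V_t)² with V_GS = V_G − I_D·R_S = 7.25 − 0.33·I_D.
Substituting gives 0.169·I_D² − 6.07·I_D + 38 = 0, with roots I_D = 8.09 or 27.9 mA.
The root I_D = 27.9 mA gives V_GS = -1.94 V ≤ V_t, so take I_D = 8.09 mA.
Then V_GS = 4.58 V and V_DS = V_DD − I_D(R_D+R_S) = 16 − 8.09×0.89 = 8.8 V.
Saturation requires V_DS ≥ V_GS − V_t = 2.28 V; 8.8 ≥ 2.28 ✓.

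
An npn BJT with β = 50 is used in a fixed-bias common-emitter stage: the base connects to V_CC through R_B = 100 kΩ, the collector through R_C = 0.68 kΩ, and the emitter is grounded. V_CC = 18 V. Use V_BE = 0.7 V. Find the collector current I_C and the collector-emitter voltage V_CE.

I_C ≈ 8.7 mA, V_CE ≈ 12 V

Base loop: V_CC = I_B·R_B + V_BE, so I_B = (18 − 0.7)/100 kΩ = 0.173 mA.
In the active region I_C = β·I_B = 50 × 0.173 = 8.65 mA.
Collector loop: V_CE = V_CC − I_C·R_C = 18 − 8.65×0.68 = 12.1 V.
Since V_CE = 12.1 V > V_CE(sat) ≈ 0.2 V, the transistor is in the active region as assumed.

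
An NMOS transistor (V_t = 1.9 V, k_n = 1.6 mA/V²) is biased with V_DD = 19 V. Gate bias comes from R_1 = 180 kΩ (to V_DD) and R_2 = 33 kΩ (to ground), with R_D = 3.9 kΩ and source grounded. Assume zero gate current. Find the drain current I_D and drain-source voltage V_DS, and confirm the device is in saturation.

I_D ≈ 0.87 mA, V_DS ≈ 16 V

V_G = V_DD·R_2/(R_1+R_2) = 19×33/213 = 2.94 V. With the source grounded, V_GS = V_G = 2.94 V.
Assume saturation: I_D = (k_n/2)(V_GS − V_t)² = (1.6/2)×(2.94 − 1.9)² = 0.8×1.04² = 0.871 mA.
V_DS = V_DD − I_D·R_D = 19 − 0.871×3.9 = 15.6 V.
Saturation requires V_DS ≥ V_GS − V_t = 1.04 V; 15.6 ≥ 1.04 ✓.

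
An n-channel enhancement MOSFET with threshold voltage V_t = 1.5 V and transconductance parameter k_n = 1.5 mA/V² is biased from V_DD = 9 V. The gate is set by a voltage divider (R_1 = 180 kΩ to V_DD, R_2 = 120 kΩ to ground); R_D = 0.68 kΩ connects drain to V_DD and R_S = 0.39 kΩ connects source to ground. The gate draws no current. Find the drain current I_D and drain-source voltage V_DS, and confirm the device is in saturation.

I_D ≈ 1.6 mA, V_DS ≈ 7.3 V

V_G = V_DD·R_2/(R_1+R_2) = 9×120/300 = 3.6 V.
Assume saturation: I_D = (k_n/2)(V_GS − V_t)² with V_GS = V_G − I_D·R_S = 3.6 − 0.39·I_D.
Substituting gives 0.114·I_D² − 2.23·I_D + 3.31 = 0, with roots I_D = 1.62 or 17.9 mA.
The root I_D = 17.9 mA gives V_GS = -3.39 V ≤ V_t, so take I_D = 1.62 mA.
Then V_GS = 2.97 V and V_DS = V_DD − I_D(R_D+R_S) = 9 − 1.62×1.07 = 7.27 V.
Saturation requires V_DS ≥ V_GS − V_t = 1.47 V; 7.27 ≥ 1.47 ✓.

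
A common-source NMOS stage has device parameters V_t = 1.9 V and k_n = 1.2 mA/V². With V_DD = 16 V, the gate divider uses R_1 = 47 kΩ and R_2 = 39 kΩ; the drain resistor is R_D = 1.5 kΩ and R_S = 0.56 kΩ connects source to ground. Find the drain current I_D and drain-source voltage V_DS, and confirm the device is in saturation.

V_G = V_DD·R_2/(R_1+R_2) = 16×39/86 = 7.26 V.
Assume saturation: I_D = (k_n/2)(V_GS − V_t)² with V_GS = V_G − I_D·R_S = 7.26 − 0.56·I_D.
Substituting gives 0.188·I_D² − 4.6·I_D + 17.2 = 0, with roots I_D = 4.61 or 19.8 mA.
The root I_D = 19.8 mA gives V_GS = -3.85 V ≤ V_t, so take I_D = 4.61 mA.
Then V_GS = 4.67 V and V_DS = V_DD − I_D(R_D+R_S) = 16 − 4.61×2.06 = 6.5 V.
Saturation requires V_DS ≥ V_GS − V_t = 2.77 V; 6.5 ≥ 2.77 ✓.

I_D ≈ 4.6 mA, V_DS ≈ 6.5 V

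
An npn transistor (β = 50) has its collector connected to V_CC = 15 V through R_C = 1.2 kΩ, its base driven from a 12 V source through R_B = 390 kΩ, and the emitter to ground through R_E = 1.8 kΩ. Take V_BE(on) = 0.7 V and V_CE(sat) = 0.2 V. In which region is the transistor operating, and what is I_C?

active; I_C ≈ 1.2 mA

Assume active. Base-emitter loop: I_B = (V_BB − V_BE)/(R_B + (β+1)R_E) = (12 − 0.7)/(390 + 51×1.8) = 0.0235 mA.
I_C = β·I_B = 50×0.0235 = 1.17 mA.
V_CE = V_CC − I_C·R_C − I_E·R_E = 15 − 1.17×1.2 − 1.2×1.8 = 11.4 V > V_CE(sat), so the active-region assumption holds.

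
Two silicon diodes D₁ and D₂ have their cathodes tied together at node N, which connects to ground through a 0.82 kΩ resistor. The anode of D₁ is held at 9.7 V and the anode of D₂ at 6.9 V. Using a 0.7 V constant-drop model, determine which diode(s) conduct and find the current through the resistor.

Assume both conduct. Then node N would need to be at both 9.7−0.7 = 9 V and 6.9−0.7 = 6.2 V, which is impossible.
Assume only D₁ conducts: V_N = 9.7 − 0.7 = 9 V, so I_R = 9/0.82 = 11 mA.
Check D₂: its anode-to-cathode voltage is 6.9 − 9 = -2.1 V < 0.7 V, so it is off. The assumption is consistent.

Only D₁ conducts; I_R ≈ 11 mA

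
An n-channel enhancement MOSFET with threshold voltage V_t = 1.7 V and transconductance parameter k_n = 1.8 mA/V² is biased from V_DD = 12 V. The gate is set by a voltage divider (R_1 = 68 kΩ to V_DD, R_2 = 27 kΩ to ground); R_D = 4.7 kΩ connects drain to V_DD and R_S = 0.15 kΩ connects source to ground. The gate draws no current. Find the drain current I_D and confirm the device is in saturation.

I_D ≈ 1.8 mA

V_G = V_DD·R_2/(R_1+R_2) = 12×27/95 = 3.41 V.
Assume saturation: I_D = (k_n/2)(V_GS − V_t)² with V_GS = V_G − I_D·R_S = 3.41 − 0.15·I_D.
Substituting gives 0.0203·I_D² − 1.46·I_D + 2.63 = 0, with roots I_D = 1.85 or 70.3 mA.
The root I_D = 70.3 mA gives V_GS = -7.14 V ≤ V_t, so take I_D = 1.85 mA.
Then V_GS = 3.13 V and V_DS = V_DD − I_D(R_D+R_S) = 12 − 1.85×4.85 = 3.03 V.
Saturation requires V_DS ≥ V_GS − V_t = 1.43 V; 3.03 ≥ 1.43 ✓.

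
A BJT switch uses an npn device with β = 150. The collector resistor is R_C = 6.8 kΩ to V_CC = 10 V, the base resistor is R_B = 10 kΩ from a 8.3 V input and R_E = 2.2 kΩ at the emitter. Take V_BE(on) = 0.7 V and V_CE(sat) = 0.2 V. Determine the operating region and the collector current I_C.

Assume active: I_B = (8.3 − 0.7)/(10 + 151×2.2) = 0.0222 mA, I_C = β·I_B = 3.33 mA.
Then V_CE = 10 − 3.33×6.8 − 3.35×2.2 = -20 V < 0.2 V — the active assumption fails.
Re-solve with V_CE = 0.2 V. KCL at the emitter: V_E/R_E = (V_BB−0.7−V_E)/R_B + (V_CC−0.2−V_E)/R_C, giving V_E = 3.14 V.
I_C = (V_CC − 0.2 − V_E)/R_C = (9.8 − 3.14)/6.8 = 0.98 mA.
Check: I_B = (7.6 − 3.14)/10 = 0.446 mA, and β·I_B = 66.9 mA > I_C, confirming saturation.

saturation; I_C ≈ 0.98 mA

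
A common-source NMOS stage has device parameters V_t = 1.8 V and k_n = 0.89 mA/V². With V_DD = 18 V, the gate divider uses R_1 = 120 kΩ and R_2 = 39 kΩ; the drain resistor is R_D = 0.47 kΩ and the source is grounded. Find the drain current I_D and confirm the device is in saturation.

V_G = V_DD·R_2/(R_1+R_2) = 18×39/159 = 4.42 V. With the source grounded, V_GS = V_G = 4.42 V.
Assume saturation: I_D = (k_n/2)(V_GS − V_t)² = (0.89/2)×(4.42 − 1.8)² = 0.445×2.62² = 3.04 mA.
V_DS = V_DD − I_D·R_D = 18 − 3.04×0.47 = 16.6 V.
Saturation requires V_DS ≥ V_GS − V_t = 2.62 V; 16.6 ≥ 2.62 ✓.

I_D ≈ 3 mA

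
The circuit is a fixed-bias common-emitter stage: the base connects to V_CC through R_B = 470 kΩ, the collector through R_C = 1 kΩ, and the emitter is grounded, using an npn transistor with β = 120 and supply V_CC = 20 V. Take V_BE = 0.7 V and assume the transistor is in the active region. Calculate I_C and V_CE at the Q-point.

Base loop: V_CC = I_B·R_B + V_BE, so I_B = (20 − 0.7)/470 kΩ = 0.0411 mA.
In the active region I_C = β·I_B = 120 × 0.0411 = 4.93 mA.
Collector loop: V_CE = V_CC − I_C·R_C = 20 − 4.93×1 = 15.1 V.
Since V_CE = 15.1 V > V_CE(sat) ≈ 0.2 V, the transistor is in the active region as assumed.

I_C ≈ 4.9 mA, V_CE ≈ 15 V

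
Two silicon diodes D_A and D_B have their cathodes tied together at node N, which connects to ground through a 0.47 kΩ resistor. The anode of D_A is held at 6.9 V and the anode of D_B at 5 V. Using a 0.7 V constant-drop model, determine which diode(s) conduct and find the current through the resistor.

Assume both conduct. Then node N would need to be at both 6.9−0.7 = 6.2 V and 5−0.7 = 4.3 V, which is impossible.
Assume only D_A conducts: V_N = 6.9 − 0.7 = 6.2 V, so I_R = 6.2/0.47 = 13.2 mA.
Check D_B: its anode-to-cathode voltage is 5 − 6.2 = -1.2 V < 0.7 V, so it is off. The assumption is consistent.

Only D_A conducts; I_R ≈ 13 mA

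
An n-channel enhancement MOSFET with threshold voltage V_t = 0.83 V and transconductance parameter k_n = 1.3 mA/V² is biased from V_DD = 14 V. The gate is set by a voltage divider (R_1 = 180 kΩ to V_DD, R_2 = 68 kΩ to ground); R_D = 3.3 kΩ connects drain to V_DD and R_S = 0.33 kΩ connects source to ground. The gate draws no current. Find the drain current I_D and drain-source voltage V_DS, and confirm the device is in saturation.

I_D ≈ 2.8 mA, V_DS ≈ 3.8 V

V_G = V_DD·R_2/(R_1+R_2) = 14×68/248 = 3.84 V.
Assume saturation: I_D = (k_n/2)(V_GS − V_t)² with V_GS = V_G − I_D·R_S = 3.84 − 0.33·I_D.
Substituting gives 0.0708·I_D² − 2.29·I_D + 5.88 = 0, with roots I_D = 2.81 or 29.5 mA.
The root I_D = 29.5 mA gives V_GS = -5.91 V ≤ V_t, so take I_D = 2.81 mA.
Then V_GS = 2.91 V and V_DS = V_DD − I_D(R_D+R_S) = 14 − 2.81×3.63 = 3.79 V.
Saturation requires V_DS ≥ V_GS − V_t = 2.08 V; 3.79 ≥ 2.08 ✓.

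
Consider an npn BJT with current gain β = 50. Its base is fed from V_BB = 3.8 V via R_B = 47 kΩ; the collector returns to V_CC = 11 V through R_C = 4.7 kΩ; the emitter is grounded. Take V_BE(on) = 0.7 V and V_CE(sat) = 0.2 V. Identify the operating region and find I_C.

Assume active: I_B = (3.8 − 0.7)/47 = 0.066 mA, giving I_C = β·I_B = 3.3 mA.
But then V_CE = 11 − 3.3×4.7 = -4.5 V < V_CE(sat) = 0.2 V — impossible in the active region.
So the transistor is saturated. With V_CE = 0.2 V, I_C = (V_CC − 0.2)/R_C = 10.8/4.7 = 2.3 mA.
Check: β·I_B = 3.3 mA > I_C = 2.3 mA, confirming saturation.

saturation; I_C ≈ 2.3 mA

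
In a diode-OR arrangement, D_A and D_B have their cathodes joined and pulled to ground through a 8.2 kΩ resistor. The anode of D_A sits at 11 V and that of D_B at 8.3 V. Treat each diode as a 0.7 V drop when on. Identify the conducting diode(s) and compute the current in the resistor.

Assume both conduct. Then node N would need to be at both 11−0.7 = 10.3 V and 8.3−0.7 = 7.6 V, which is impossible.
Assume only D_A conducts: V_N = 11 − 0.7 = 10.3 V, so I_R = 10.3/8.2 = 1.26 mA.
Check D_B: its anode-to-cathode voltage is 8.3 − 10.3 = -2 V < 0.7 V, so it is off. The assumption is consistent.

Only D_A conducts; I_R ≈ 1.3 mA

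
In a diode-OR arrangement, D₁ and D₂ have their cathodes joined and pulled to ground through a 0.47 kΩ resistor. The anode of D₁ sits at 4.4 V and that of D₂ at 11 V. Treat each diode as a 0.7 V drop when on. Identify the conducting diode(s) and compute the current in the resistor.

Only D₂ conducts; I_R ≈ 22 mA

Assume both conduct. Then node N would need to be at both 4.4−0.7 = 3.7 V and 11−0.7 = 10.3 V, which is impossible.
Assume only D₂ conducts: V_N = 11 − 0.7 = 10.3 V, so I_R = 10.3/0.47 = 21.9 mA.
Check D₁: its anode-to-cathode voltage is 4.4 − 10.3 = -5.9 V < 0.7 V, so it is off. The assumption is consistent.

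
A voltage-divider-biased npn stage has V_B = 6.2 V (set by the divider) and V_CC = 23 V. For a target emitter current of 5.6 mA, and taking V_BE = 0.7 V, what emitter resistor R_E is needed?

V_E = V_B − V_BE = 6.2 − 0.7 = 5.5 V.
R_E = V_E / I_E = 5.5 / 5.6 = 0.982 kΩ.

R_E ≈ 0.98 kΩ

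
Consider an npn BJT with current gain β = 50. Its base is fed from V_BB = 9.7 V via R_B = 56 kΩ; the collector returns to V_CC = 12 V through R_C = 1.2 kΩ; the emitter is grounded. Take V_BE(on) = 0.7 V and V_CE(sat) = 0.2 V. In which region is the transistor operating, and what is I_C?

Assume active. Base-emitter loop: I_B = (V_BB − V_BE)/R_B = (9.7 − 0.7)/56 = 0.161 mA.
I_C = β·I_B = 50×0.161 = 8.04 mA.
V_CE = V_CC − I_C·R_C = 12 − 8.04×1.2 = 2.36 V > V_CE(sat), so the active-region assumption holds.

active; I_C ≈ 8 mA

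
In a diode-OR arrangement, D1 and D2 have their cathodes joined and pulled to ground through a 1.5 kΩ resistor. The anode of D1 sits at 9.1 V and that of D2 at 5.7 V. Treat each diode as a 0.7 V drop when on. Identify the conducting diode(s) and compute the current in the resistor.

Only D1 conducts; I_R ≈ 5.6 mA

Assume both conduct. Then node N would need to be at both 9.1−0.7 = 8.4 V and 5.7−0.7 = 5 V, which is impossible.
Assume only D1 conducts: V_N = 9.1 − 0.7 = 8.4 V, so I_R = 8.4/1.5 = 5.6 mA.
Check D2: its anode-to-cathode voltage is 5.7 − 8.4 = -2.7 V < 0.7 V, so it is off. The assumption is consistent.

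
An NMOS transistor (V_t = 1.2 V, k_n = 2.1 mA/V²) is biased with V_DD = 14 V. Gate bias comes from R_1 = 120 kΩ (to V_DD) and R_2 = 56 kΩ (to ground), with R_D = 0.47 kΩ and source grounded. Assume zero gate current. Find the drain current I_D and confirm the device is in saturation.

V_G = V_DD·R_2/(R_1+R_2) = 14×56/176 = 4.45 V. With the source grounded, V_GS = V_G = 4.45 V.
Assume saturation: I_D = (k_n/2)(V_GS − V_t)² = (2.1/2)×(4.45 − 1.2)² = 1.05×3.25² = 11.1 mA.
V_DS = V_DD − I_D·R_D = 14 − 11.1×0.47 = 8.77 V.
Saturation requires V_DS ≥ V_GS − V_t = 3.25 V; 8.77 ≥ 3.25 ✓.

I_D ≈ 11 mA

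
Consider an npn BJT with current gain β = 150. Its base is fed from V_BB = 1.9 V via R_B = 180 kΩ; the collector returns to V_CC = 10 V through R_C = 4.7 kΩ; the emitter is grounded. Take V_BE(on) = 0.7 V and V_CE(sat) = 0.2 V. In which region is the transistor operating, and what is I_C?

Assume active. Base-emitter loop: I_B = (V_BB − V_BE)/R_B = (1.9 − 0.7)/180 = 0.00667 mA.
I_C = β·I_B = 150×0.00667 = 1 mA.
V_CE = V_CC − I_C·R_C = 10 − 1×4.7 = 5.3 V > V_CE(sat), so the active-region assumption holds.

active; I_C ≈ 1 mA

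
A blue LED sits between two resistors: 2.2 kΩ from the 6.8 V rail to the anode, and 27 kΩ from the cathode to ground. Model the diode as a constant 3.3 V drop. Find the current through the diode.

The two resistors are in series with the diode, so KVL gives 6.8 = I·2.2 + 3.3 + I·27.
I = (6.8 − 3.3) / (2.2 + 27) kΩ = 3.5 / 29.2 = 0.12 mA.

I ≈ 0.12 mA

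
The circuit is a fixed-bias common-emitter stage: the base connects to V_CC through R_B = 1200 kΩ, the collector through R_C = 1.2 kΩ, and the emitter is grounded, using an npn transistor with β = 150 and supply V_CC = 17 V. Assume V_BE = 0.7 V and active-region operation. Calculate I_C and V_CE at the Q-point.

Base loop: V_CC = I_B·R_B + V_BE, so I_B = (17 − 0.7)/1200 kΩ = 0.0136 mA.
In the active region I_C = β·I_B = 150 × 0.0136 = 2.04 mA.
Collector loop: V_CE = V_CC − I_C·R_C = 17 − 2.04×1.2 = 14.6 V.
Since V_CE = 14.6 V > V_CE(sat) ≈ 0.2 V, the transistor is in the active region as assumed.

I_C ≈ 2 mA, V_CE ≈ 15 V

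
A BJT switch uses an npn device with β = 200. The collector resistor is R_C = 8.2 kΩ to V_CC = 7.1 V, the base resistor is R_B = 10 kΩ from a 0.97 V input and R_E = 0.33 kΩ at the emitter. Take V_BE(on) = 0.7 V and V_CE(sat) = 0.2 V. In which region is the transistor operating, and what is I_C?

Assume active. Base-emitter loop: I_B = (V_BB − V_BE)/(R_B + (β+1)R_E) = (0.97 − 0.7)/(10 + 201×0.33) = 0.00354 mA.
I_C = β·I_B = 200×0.00354 = 0.707 mA.
V_CE = V_CC − I_C·R_C − I_E·R_E = 7.1 − 0.707×8.2 − 0.711×0.33 = 1.06 V > V_CE(sat), so the active-region assumption holds.

active; I_C ≈ 0.71 mA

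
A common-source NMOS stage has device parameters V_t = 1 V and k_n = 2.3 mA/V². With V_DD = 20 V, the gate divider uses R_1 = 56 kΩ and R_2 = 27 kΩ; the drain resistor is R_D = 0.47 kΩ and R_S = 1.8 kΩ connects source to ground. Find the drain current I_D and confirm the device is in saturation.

V_G = V_DD·R_2/(R_1+R_2) = 20×27/83 = 6.51 V.
Assume saturation: I_D = (k_n/2)(V_GS − V_t)² with V_GS = V_G − I_D·R_S = 6.51 − 1.8·I_D.
Substituting gives 3.73·I_D² − 23.8·I_D + 34.9 = 0, with roots I_D = 2.28 or 4.11 mA.
The root I_D = 4.11 mA gives V_GS = -0.89 V ≤ V_t, so take I_D = 2.28 mA.
Then V_GS = 2.41 V and V_DS = V_DD − I_D(R_D+R_S) = 20 − 2.28×2.27 = 14.8 V.
Saturation requires V_DS ≥ V_GS − V_t = 1.41 V; 14.8 ≥ 1.41 ✓.

I_D ≈ 2.3 mA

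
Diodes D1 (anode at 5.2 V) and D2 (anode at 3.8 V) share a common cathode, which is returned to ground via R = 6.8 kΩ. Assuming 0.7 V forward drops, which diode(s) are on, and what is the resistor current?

Only D1 conducts; I_R ≈ 0.66 mA

Assume both conduct. Then node N would need to be at both 5.2−0.7 = 4.5 V and 3.8−0.7 = 3.1 V, which is impossible.
Assume only D1 conducts: V_N = 5.2 − 0.7 = 4.5 V, so I_R = 4.5/6.8 = 0.662 mA.
Check D2: its anode-to-cathode voltage is 3.8 − 4.5 = -0.7 V < 0.7 V, so it is off. The assumption is consistent.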